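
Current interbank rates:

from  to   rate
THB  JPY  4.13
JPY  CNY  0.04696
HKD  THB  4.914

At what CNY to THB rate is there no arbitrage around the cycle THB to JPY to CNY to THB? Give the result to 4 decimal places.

Known legs of the cycle: 4.13 × 0.04696 = 0.1939448
For no arbitrage the full-cycle product must be 1, so the missing rate is 1 / 0.1939448 ≈ 5.156106.

5.1561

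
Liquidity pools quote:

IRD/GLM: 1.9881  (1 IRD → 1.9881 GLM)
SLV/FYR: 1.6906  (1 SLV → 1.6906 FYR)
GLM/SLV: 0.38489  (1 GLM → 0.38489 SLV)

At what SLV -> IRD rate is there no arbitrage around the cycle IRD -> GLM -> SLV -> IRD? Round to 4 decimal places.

Known legs of the cycle: 1.9881 × 0.38489 = 0.765199809
For no arbitrage the full-cycle product must be 1, so the missing rate is 1 / 0.765199809 ≈ 1.306848.

1.3068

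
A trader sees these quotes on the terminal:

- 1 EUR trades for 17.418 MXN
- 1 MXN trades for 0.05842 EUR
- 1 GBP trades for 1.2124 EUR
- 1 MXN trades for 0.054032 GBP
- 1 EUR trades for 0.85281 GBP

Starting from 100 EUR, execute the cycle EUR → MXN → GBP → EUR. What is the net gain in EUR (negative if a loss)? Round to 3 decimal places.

100 EUR × 17.418 = 1741.8 MXN
1741.8 MXN × 0.054032 = 94.1129376 GBP
94.1129376 GBP × 1.2124 = 114.10252554624 EUR
Net change: 114.10252554624 − 100 = 14.10252554624 EUR

14.103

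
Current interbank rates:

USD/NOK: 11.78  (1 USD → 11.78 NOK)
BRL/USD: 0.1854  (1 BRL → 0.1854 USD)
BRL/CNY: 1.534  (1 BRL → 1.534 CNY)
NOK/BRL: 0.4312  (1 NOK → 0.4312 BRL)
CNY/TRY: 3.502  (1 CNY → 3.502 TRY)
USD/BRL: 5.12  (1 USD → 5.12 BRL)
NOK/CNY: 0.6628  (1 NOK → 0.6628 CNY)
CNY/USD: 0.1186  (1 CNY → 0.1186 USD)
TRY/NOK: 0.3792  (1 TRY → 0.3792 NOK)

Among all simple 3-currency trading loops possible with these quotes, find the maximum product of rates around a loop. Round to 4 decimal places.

0.9417

USD→NOK→BRL→USD: 11.78 × 0.4312 × 0.1854 = 0.94175
USD→BRL→CNY→USD: 5.12 × 1.534 × 0.1186 = 0.93149
USD→NOK→CNY→USD: 11.78 × 0.6628 × 0.1186 = 0.92600
TRY→NOK→CNY→TRY: 0.3792 × 0.6628 × 3.502 = 0.88017
Maximum is USD→NOK→BRL→USD at 0.9417; no arbitrage — every cycle loses value.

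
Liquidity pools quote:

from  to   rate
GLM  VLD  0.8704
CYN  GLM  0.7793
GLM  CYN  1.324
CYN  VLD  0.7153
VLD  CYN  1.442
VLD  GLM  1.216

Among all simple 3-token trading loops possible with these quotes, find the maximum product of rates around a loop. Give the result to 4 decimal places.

1.1516

VLD→GLM→CYN→VLD: 1.216 × 1.324 × 0.7153 = 1.15162
VLD→CYN→GLM→VLD: 1.442 × 0.7793 × 0.8704 = 0.97811
Maximum is VLD→GLM→CYN→VLD at 1.1516; arbitrage exists.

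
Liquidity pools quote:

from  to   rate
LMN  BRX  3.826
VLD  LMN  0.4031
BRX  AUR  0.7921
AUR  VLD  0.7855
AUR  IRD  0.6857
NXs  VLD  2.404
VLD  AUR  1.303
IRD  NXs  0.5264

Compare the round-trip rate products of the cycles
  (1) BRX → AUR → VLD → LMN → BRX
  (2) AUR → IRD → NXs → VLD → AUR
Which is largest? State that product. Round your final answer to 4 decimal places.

1.1307

(1) 0.7921 × 0.7855 × 0.4031 × 3.826 = 0.95959
(2) 0.6857 × 0.5264 × 2.404 × 1.303 = 1.13065
Highest is cycle (2) at 1.1307 (>1, arbitrage).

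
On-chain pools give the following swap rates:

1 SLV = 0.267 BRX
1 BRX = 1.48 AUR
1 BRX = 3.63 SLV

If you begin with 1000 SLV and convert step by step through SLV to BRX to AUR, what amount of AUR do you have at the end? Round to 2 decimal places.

1000 SLV × 0.267 = 267 BRX
267 BRX × 1.48 = 395.16 AUR

395.16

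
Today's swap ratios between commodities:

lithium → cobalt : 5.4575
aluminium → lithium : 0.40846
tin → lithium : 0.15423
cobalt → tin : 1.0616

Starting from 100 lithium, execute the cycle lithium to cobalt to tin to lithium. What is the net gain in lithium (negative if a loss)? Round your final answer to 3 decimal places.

-10.644

100 lithium × 5.4575 = 545.75 cobalt
545.75 cobalt × 1.0616 = 579.3682 tin
579.3682 tin × 0.15423 = 89.355957486 lithium
Net change: 89.355957486 − 100 = -10.644042514 lithium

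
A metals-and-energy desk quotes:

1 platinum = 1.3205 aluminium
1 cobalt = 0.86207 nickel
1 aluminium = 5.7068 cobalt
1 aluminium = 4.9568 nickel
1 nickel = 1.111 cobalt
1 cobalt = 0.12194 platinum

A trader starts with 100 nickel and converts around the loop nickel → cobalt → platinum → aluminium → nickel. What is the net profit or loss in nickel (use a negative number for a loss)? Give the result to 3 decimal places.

-11.325

100 nickel × 1.111 = 111.1 cobalt
111.1 cobalt × 0.12194 = 13.547534 platinum
13.547534 platinum × 1.3205 = 17.889518647 aluminium
17.889518647 aluminium × 4.9568 = 88.6747660294496 nickel
Net change: 88.6747660294496 − 100 = -11.3252339705504 nickel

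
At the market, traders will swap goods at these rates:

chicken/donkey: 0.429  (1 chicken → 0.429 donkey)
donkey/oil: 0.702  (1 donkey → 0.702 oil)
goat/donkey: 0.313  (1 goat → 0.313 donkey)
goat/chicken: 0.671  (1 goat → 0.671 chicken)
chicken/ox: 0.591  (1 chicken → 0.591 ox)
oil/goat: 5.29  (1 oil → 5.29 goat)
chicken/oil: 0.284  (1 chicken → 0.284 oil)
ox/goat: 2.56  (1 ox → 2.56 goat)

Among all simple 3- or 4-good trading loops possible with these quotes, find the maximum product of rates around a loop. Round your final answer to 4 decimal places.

1.1624

goat→donkey→oil→goat: 0.313 × 0.702 × 5.29 = 1.16235
goat→chicken→donkey→oil→goat: 0.671 × 0.429 × 0.702 × 5.29 = 1.06899
goat→chicken→ox→goat: 0.671 × 0.591 × 2.56 = 1.01520
goat→chicken→oil→goat: 0.671 × 0.284 × 5.29 = 1.00808
Maximum is goat→donkey→oil→goat at 1.1624; arbitrage exists.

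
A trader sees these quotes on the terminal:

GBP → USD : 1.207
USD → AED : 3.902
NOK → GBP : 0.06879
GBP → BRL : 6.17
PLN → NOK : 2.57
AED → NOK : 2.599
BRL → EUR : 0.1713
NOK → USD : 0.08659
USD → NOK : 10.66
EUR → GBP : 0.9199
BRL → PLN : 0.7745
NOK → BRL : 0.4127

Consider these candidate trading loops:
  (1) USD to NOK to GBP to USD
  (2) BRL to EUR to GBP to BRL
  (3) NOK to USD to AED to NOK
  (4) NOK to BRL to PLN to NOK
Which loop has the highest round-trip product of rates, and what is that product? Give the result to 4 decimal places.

0.9723

(1) 10.66 × 0.06879 × 1.207 = 0.88509
(2) 0.1713 × 0.9199 × 6.17 = 0.97226
(3) 0.08659 × 3.902 × 2.599 = 0.87813
(4) 0.4127 × 0.7745 × 2.57 = 0.82146
Highest is cycle (2) at 0.9723 (≤1, no arbitrage).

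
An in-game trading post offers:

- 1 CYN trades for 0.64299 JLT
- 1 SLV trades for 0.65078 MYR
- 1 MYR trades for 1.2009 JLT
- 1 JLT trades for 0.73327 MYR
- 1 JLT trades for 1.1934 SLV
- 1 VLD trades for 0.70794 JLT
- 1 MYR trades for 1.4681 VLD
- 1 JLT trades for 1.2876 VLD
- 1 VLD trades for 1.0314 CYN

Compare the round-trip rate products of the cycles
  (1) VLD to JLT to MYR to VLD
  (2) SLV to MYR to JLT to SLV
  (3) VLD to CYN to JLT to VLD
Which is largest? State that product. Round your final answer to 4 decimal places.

(1) 0.70794 × 0.73327 × 1.4681 = 0.76211
(2) 0.65078 × 1.2009 × 1.1934 = 0.93267
(3) 1.0314 × 0.64299 × 1.2876 = 0.85391
Highest is cycle (2) at 0.9327 (≤1, no arbitrage).

0.9327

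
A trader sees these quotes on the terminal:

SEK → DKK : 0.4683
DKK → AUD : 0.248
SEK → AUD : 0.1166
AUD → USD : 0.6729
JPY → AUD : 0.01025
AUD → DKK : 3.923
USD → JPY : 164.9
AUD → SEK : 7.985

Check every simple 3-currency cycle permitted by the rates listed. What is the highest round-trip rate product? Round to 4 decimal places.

AUD→USD→JPY→AUD: 0.6729 × 164.9 × 0.01025 = 1.13735
AUD→SEK→DKK→AUD: 7.985 × 0.4683 × 0.248 = 0.92737
Maximum is AUD→USD→JPY→AUD at 1.1374; arbitrage exists.

1.1374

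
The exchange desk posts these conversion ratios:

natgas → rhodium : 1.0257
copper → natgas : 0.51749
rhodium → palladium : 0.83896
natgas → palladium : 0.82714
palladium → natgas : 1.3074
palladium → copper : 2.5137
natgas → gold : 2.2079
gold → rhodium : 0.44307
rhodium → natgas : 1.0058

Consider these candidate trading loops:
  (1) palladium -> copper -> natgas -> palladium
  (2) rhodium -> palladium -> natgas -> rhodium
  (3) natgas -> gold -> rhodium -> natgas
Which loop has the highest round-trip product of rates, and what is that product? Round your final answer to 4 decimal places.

1.1250

(1) 2.5137 × 0.51749 × 0.82714 = 1.07596
(2) 0.83896 × 1.3074 × 1.0257 = 1.12505
(3) 2.2079 × 0.44307 × 1.0058 = 0.98393
Highest is cycle (2) at 1.1250 (>1, arbitrage).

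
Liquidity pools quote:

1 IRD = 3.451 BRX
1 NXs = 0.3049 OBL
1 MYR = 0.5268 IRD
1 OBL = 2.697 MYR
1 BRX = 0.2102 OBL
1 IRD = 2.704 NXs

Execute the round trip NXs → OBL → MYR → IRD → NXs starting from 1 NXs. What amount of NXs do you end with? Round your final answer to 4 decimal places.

1 NXs × 0.3049 = 0.3049 OBL
0.3049 OBL × 2.697 = 0.8223153 MYR
0.8223153 MYR × 0.5268 = 0.43319570004 IRD
0.43319570004 IRD × 2.704 = 1.17136117290816 NXs

1.1714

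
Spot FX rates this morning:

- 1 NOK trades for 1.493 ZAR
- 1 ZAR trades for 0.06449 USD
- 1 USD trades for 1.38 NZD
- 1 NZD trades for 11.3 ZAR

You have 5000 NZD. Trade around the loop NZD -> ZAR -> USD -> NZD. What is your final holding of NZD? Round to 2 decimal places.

5028.29

5000 NZD × 11.3 = 56500 ZAR
56500 ZAR × 0.06449 = 3643.685 USD
3643.685 USD × 1.38 = 5028.2853 NZD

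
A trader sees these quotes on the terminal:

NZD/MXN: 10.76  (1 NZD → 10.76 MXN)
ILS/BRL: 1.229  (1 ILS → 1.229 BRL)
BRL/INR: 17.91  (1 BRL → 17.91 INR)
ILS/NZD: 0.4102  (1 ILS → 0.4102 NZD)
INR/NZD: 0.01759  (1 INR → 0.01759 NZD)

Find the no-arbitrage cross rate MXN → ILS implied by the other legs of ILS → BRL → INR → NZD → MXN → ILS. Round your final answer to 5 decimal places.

Known legs of the cycle: 1.229 × 17.91 × 0.01759 × 10.76 = 4.166060567076
For no arbitrage the full-cycle product must be 1, so the missing rate is 1 / 4.166060567076 ≈ 0.2400349.

0.24003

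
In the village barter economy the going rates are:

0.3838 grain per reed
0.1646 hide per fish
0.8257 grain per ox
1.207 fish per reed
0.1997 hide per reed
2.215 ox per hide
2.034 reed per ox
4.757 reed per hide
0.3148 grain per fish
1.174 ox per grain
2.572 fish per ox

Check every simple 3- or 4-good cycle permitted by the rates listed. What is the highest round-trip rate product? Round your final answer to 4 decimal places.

0.9505

ox→fish→grain→ox: 2.572 × 0.3148 × 1.174 = 0.95055
hide→reed→fish→hide: 4.757 × 1.207 × 0.1646 = 0.94508
ox→fish→hide→ox: 2.572 × 0.1646 × 2.215 = 0.93772
ox→reed→grain→ox: 2.034 × 0.3838 × 1.174 = 0.91648
ox→reed→fish→grain→ox: 2.034 × 1.207 × 0.3148 × 1.174 = 0.90732
ox→reed→hide→ox: 2.034 × 0.1997 × 2.215 = 0.89971
ox→reed→fish→hide→ox: 2.034 × 1.207 × 0.1646 × 2.215 = 0.89508
Maximum is ox→fish→grain→ox at 0.9505; no arbitrage — every cycle loses value.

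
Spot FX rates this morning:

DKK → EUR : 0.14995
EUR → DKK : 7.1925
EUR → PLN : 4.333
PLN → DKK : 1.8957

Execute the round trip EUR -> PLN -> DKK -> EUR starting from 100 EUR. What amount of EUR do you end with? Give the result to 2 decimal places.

123.17

100 EUR × 4.333 = 433.3 PLN
433.3 PLN × 1.8957 = 821.40681 DKK
821.40681 DKK × 0.14995 = 123.1699511595 EUR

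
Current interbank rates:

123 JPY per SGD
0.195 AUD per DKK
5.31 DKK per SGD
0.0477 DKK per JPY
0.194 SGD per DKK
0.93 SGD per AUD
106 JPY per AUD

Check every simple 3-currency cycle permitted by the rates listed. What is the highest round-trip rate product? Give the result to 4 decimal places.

DKK→SGD→JPY→DKK: 0.194 × 123 × 0.0477 = 1.13822
DKK→AUD→JPY→DKK: 0.195 × 106 × 0.0477 = 0.98596
DKK→AUD→SGD→DKK: 0.195 × 0.93 × 5.31 = 0.96297
Maximum is DKK→SGD→JPY→DKK at 1.1382; arbitrage exists.

1.1382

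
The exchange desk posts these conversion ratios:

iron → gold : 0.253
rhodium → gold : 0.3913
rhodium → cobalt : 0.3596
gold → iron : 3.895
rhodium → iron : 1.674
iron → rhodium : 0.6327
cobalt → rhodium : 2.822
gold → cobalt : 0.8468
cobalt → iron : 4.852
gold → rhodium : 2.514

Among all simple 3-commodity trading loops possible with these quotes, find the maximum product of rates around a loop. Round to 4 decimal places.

1.1039

iron→rhodium→cobalt→iron: 0.6327 × 0.3596 × 4.852 = 1.10392
iron→gold→rhodium→iron: 0.253 × 2.514 × 1.674 = 1.06473
iron→gold→cobalt→iron: 0.253 × 0.8468 × 4.852 = 1.03949
iron→rhodium→gold→iron: 0.6327 × 0.3913 × 3.895 = 0.96431
rhodium→gold→cobalt→rhodium: 0.3913 × 0.8468 × 2.822 = 0.93508
Maximum is iron→rhodium→cobalt→iron at 1.1039; arbitrage exists.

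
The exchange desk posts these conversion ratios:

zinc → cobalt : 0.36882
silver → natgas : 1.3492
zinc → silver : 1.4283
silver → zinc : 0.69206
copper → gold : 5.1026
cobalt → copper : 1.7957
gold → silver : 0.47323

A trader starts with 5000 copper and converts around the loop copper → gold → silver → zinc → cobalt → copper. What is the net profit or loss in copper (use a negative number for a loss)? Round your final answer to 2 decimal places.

533.83

5000 copper × 5.1026 = 25513 gold
25513 gold × 0.47323 = 12073.51699 silver
12073.51699 silver × 0.69206 = 8355.5981680994 zinc
8355.5981680994 zinc × 0.36882 = 3081.711716358420708 cobalt
3081.711716358420708 cobalt × 1.7957 = 5533.8297290648160653556 copper
Net change: 5533.8297290648160653556 − 5000 = 533.8297290648160653556 copper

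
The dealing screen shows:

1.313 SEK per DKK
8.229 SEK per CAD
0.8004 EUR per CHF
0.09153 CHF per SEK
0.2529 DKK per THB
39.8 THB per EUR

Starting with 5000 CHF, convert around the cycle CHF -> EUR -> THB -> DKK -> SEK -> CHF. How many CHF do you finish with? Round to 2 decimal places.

5000 CHF × 0.8004 = 4002 EUR
4002 EUR × 39.8 = 159279.6 THB
159279.6 THB × 0.2529 = 40281.81084 DKK
40281.81084 DKK × 1.313 = 52890.01763292 SEK
52890.01763292 SEK × 0.09153 = 4841.0233139411676 CHF

4841.02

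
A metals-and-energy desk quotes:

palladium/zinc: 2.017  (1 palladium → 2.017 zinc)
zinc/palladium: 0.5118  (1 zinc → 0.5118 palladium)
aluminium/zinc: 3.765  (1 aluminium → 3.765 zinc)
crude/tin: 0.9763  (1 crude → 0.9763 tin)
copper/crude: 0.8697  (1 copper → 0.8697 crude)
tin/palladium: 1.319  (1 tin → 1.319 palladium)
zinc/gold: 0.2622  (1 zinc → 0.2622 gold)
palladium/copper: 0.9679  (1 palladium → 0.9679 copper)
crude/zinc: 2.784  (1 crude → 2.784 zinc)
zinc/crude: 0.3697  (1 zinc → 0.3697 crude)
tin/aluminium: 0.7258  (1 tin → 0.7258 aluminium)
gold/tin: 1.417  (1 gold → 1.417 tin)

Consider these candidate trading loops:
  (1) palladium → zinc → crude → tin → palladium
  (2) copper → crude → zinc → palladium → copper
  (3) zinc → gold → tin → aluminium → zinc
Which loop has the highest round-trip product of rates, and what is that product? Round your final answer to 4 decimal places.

1.1994

(1) 2.017 × 0.3697 × 0.9763 × 1.319 = 0.96025
(2) 0.8697 × 2.784 × 0.5118 × 0.9679 = 1.19941
(3) 0.2622 × 1.417 × 0.7258 × 3.765 = 1.01528
Highest is cycle (2) at 1.1994 (>1, arbitrage).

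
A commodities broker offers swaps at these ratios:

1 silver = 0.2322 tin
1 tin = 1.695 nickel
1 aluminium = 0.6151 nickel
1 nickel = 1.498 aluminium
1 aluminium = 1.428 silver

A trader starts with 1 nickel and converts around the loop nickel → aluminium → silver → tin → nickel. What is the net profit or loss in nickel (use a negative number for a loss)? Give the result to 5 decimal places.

-0.15808

1 nickel × 1.498 = 1.498 aluminium
1.498 aluminium × 1.428 = 2.139144 silver
2.139144 silver × 0.2322 = 0.4967092368 tin
0.4967092368 tin × 1.695 = 0.841922156376 nickel
Net change: 0.841922156376 − 1 = -0.158077843624 nickel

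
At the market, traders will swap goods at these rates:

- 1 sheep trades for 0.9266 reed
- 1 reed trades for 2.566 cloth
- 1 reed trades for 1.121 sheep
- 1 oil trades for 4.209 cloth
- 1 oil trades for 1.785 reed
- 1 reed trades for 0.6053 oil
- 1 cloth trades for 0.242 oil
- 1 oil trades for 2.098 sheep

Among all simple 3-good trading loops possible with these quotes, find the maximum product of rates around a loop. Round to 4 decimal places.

1.1767

reed→oil→sheep→reed: 0.6053 × 2.098 × 0.9266 = 1.17671
reed→cloth→oil→reed: 2.566 × 0.242 × 1.785 = 1.10844
Maximum is reed→oil→sheep→reed at 1.1767; arbitrage exists.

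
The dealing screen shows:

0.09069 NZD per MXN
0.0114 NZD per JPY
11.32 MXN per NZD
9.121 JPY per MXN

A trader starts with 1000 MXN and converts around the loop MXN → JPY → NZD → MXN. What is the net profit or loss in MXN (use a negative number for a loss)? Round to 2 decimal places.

1000 MXN × 9.121 = 9121 JPY
9121 JPY × 0.0114 = 103.9794 NZD
103.9794 NZD × 11.32 = 1177.046808 MXN
Net change: 1177.046808 − 1000 = 177.046808 MXN

177.05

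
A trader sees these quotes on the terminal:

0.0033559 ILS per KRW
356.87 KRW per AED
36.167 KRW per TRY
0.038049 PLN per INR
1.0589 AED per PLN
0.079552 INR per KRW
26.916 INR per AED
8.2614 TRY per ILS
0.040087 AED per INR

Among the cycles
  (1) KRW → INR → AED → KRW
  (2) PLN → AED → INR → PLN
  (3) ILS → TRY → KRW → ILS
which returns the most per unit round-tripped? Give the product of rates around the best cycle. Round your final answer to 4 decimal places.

(1) 0.079552 × 0.040087 × 356.87 = 1.13806
(2) 1.0589 × 26.916 × 0.038049 = 1.08445
(3) 8.2614 × 36.167 × 0.0033559 = 1.00271
Highest is cycle (1) at 1.1381 (>1, arbitrage).

1.1381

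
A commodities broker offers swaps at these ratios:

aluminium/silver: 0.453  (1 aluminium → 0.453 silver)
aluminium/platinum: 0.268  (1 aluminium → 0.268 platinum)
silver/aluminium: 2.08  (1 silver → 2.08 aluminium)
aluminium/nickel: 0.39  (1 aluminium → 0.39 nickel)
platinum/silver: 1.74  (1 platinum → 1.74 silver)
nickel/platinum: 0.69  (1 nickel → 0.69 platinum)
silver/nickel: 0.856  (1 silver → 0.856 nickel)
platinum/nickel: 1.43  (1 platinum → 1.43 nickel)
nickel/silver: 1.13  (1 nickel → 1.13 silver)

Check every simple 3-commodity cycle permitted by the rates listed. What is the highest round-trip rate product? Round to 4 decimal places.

silver→nickel→platinum→silver: 0.856 × 0.69 × 1.74 = 1.02771
silver→aluminium→platinum→silver: 2.08 × 0.268 × 1.74 = 0.96995
silver→aluminium→nickel→silver: 2.08 × 0.39 × 1.13 = 0.91666
Maximum is silver→nickel→platinum→silver at 1.0277; arbitrage exists.

1.0277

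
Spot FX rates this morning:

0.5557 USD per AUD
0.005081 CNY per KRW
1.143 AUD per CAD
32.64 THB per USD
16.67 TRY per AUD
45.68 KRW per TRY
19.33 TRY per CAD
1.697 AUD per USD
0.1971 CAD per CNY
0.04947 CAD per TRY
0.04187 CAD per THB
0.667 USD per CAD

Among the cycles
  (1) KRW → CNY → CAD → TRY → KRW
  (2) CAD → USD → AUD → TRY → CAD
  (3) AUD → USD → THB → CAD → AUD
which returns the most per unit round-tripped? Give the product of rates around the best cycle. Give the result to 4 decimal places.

(1) 0.005081 × 0.1971 × 19.33 × 45.68 = 0.88429
(2) 0.667 × 1.697 × 16.67 × 0.04947 = 0.93344
(3) 0.5557 × 32.64 × 0.04187 × 1.143 = 0.86804
Highest is cycle (2) at 0.9334 (≤1, no arbitrage).

0.9334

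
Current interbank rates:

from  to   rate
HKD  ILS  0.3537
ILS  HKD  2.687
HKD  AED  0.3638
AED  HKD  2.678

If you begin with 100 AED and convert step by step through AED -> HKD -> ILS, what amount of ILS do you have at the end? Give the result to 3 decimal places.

100 AED × 2.678 = 267.8 HKD
267.8 HKD × 0.3537 = 94.72086 ILS

94.721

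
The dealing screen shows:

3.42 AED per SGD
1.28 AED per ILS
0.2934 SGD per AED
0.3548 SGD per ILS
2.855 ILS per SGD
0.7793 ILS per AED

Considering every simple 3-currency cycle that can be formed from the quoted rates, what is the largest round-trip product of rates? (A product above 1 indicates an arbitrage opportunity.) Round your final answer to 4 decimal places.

SGD→ILS→AED→SGD: 2.855 × 1.28 × 0.2934 = 1.07220
SGD→AED→ILS→SGD: 3.42 × 0.7793 × 0.3548 = 0.94562
Maximum is SGD→ILS→AED→SGD at 1.0722; arbitrage exists.

1.0722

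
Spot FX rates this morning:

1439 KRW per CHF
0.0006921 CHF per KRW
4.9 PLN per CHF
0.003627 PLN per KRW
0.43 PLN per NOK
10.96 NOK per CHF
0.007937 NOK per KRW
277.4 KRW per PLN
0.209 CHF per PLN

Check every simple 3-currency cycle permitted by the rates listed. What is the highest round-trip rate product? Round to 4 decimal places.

1.0908

KRW→PLN→CHF→KRW: 0.003627 × 0.209 × 1439 = 1.09082
PLN→CHF→NOK→PLN: 0.209 × 10.96 × 0.43 = 0.98498
KRW→NOK→PLN→KRW: 0.007937 × 0.43 × 277.4 = 0.94674
KRW→CHF→PLN→KRW: 0.0006921 × 4.9 × 277.4 = 0.94074
Maximum is KRW→PLN→CHF→KRW at 1.0908; arbitrage exists.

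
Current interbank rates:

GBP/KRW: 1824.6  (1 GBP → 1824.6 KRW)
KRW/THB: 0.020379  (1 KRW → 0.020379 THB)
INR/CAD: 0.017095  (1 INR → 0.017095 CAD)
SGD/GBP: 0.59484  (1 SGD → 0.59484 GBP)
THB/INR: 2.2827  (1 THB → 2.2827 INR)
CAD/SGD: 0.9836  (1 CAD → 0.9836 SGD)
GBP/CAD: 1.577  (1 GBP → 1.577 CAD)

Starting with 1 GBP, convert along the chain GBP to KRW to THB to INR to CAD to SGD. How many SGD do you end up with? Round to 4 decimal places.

1.4272

1 GBP × 1824.6 = 1824.6 KRW
1824.6 KRW × 0.020379 = 37.1835234 THB
37.1835234 THB × 2.2827 = 84.87882886518 INR
84.87882886518 INR × 0.017095 = 1.4510035794502521 CAD
1.4510035794502521 CAD × 0.9836 = 1.42720712074726796556 SGD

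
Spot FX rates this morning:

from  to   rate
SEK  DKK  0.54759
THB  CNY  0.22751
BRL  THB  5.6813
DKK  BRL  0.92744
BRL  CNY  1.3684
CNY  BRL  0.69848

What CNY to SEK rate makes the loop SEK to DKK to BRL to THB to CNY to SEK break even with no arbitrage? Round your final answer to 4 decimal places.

1.5234

Known legs of the cycle: 0.54759 × 0.92744 × 5.6813 × 0.22751 = 0.6564316984386367848
For no arbitrage the full-cycle product must be 1, so the missing rate is 1 / 0.6564316984386367848 ≈ 1.523388.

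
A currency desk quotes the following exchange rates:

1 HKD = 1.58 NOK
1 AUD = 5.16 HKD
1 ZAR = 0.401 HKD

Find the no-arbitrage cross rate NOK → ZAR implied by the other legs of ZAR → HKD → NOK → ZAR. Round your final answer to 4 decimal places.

Known legs of the cycle: 0.401 × 1.58 = 0.63358
For no arbitrage the full-cycle product must be 1, so the missing rate is 1 / 0.63358 ≈ 1.578333.

1.5783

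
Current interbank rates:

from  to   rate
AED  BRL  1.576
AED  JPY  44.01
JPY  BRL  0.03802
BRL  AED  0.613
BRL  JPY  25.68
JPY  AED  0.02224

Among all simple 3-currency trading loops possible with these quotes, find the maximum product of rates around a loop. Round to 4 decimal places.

1.0257

JPY→BRL→AED→JPY: 0.03802 × 0.613 × 44.01 = 1.02571
JPY→AED→BRL→JPY: 0.02224 × 1.576 × 25.68 = 0.90009
Maximum is JPY→BRL→AED→JPY at 1.0257; arbitrage exists.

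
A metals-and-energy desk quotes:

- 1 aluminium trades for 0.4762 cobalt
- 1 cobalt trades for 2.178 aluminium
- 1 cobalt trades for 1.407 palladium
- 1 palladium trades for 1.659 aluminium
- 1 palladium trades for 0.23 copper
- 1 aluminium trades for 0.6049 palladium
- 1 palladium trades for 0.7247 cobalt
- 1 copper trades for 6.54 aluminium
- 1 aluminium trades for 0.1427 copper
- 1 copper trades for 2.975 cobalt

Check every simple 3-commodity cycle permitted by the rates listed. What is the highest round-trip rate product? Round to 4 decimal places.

1.1116

palladium→aluminium→cobalt→palladium: 1.659 × 0.4762 × 1.407 = 1.11155
palladium→copper→cobalt→palladium: 0.23 × 2.975 × 1.407 = 0.96274
palladium→cobalt→aluminium→palladium: 0.7247 × 2.178 × 0.6049 = 0.95477
cobalt→aluminium→copper→cobalt: 2.178 × 0.1427 × 2.975 = 0.92463
palladium→copper→aluminium→palladium: 0.23 × 6.54 × 0.6049 = 0.90989
Maximum is palladium→aluminium→cobalt→palladium at 1.1116; arbitrage exists.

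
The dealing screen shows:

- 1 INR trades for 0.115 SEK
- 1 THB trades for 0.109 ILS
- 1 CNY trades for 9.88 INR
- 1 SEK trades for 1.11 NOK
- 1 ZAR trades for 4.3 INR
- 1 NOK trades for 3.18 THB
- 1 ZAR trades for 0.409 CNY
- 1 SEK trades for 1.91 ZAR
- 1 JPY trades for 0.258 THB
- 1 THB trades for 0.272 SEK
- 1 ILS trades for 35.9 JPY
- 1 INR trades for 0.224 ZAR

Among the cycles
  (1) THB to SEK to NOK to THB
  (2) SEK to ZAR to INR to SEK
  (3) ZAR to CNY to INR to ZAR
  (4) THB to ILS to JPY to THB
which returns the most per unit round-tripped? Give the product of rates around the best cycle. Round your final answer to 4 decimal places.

(1) 0.272 × 1.11 × 3.18 = 0.96011
(2) 1.91 × 4.3 × 0.115 = 0.94450
(3) 0.409 × 9.88 × 0.224 = 0.90517
(4) 0.109 × 35.9 × 0.258 = 1.00958
Highest is cycle (4) at 1.0096 (>1, arbitrage).

1.0096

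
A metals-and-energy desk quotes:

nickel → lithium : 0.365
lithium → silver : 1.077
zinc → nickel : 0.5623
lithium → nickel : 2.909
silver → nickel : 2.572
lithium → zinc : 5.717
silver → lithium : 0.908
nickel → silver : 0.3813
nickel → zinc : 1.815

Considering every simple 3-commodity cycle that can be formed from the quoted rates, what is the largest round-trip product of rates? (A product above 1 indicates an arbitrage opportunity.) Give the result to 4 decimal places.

lithium→zinc→nickel→lithium: 5.717 × 0.5623 × 0.365 = 1.17335
lithium→silver→nickel→lithium: 1.077 × 2.572 × 0.365 = 1.01107
lithium→nickel→silver→lithium: 2.909 × 0.3813 × 0.908 = 1.00716
Maximum is lithium→zinc→nickel→lithium at 1.1734; arbitrage exists.

1.1734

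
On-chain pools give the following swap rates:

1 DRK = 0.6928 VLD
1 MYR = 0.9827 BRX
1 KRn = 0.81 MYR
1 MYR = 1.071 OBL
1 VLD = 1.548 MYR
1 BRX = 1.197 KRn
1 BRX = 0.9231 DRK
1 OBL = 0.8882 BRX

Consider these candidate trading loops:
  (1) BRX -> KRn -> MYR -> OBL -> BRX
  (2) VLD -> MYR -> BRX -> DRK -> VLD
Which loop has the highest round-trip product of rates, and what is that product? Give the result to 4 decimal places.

0.9729

(1) 1.197 × 0.81 × 1.071 × 0.8882 = 0.92232
(2) 1.548 × 0.9827 × 0.9231 × 0.6928 = 0.97286
Highest is cycle (2) at 0.9729 (≤1, no arbitrage).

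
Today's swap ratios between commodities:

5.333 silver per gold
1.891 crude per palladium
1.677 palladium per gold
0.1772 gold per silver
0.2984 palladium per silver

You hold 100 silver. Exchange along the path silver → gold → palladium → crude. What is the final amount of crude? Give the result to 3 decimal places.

100 silver × 0.1772 = 17.72 gold
17.72 gold × 1.677 = 29.71644 palladium
29.71644 palladium × 1.891 = 56.19378804 crude

56.194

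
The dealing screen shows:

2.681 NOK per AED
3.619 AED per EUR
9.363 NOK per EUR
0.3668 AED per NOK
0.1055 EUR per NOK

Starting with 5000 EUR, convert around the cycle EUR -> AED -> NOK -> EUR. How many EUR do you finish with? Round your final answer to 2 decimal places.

5000 EUR × 3.619 = 18095 AED
18095 AED × 2.681 = 48512.695 NOK
48512.695 NOK × 0.1055 = 5118.0893225 EUR

5118.09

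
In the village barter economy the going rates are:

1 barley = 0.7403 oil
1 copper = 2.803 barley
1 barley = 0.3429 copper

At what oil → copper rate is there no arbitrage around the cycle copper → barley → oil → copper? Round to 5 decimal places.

0.48191

Known legs of the cycle: 2.803 × 0.7403 = 2.0750609
For no arbitrage the full-cycle product must be 1, so the missing rate is 1 / 2.0750609 ≈ 0.4819136.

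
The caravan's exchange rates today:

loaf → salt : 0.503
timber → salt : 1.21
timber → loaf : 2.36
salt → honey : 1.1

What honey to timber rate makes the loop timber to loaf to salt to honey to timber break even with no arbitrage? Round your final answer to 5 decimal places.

Known legs of the cycle: 2.36 × 0.503 × 1.1 = 1.305788
For no arbitrage the full-cycle product must be 1, so the missing rate is 1 / 1.305788 ≈ 0.7658211.

0.76582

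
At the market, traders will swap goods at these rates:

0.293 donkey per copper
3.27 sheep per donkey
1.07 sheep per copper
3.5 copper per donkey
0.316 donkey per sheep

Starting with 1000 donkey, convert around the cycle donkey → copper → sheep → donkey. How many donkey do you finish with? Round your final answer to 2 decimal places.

1000 donkey × 3.5 = 3500 copper
3500 copper × 1.07 = 3745 sheep
3745 sheep × 0.316 = 1183.42 donkey

1183.42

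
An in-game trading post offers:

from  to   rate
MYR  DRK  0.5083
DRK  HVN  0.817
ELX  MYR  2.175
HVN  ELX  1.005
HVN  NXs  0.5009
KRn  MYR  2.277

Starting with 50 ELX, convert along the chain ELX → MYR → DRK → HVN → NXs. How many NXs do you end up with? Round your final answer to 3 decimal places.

50 ELX × 2.175 = 108.75 MYR
108.75 MYR × 0.5083 = 55.277625 DRK
55.277625 DRK × 0.817 = 45.161819625 HVN
45.161819625 HVN × 0.5009 = 22.6215554501625 NXs

22.622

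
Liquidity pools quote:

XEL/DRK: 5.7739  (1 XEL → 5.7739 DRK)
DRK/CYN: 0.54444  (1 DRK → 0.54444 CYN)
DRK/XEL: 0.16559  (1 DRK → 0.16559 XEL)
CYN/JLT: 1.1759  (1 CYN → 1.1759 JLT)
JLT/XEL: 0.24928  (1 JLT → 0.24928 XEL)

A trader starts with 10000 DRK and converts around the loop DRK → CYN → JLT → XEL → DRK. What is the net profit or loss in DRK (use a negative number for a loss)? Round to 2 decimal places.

-785.39

10000 DRK × 0.54444 = 5444.4 CYN
5444.4 CYN × 1.1759 = 6402.06996 JLT
6402.06996 JLT × 0.24928 = 1595.9079996288 XEL
1595.9079996288 XEL × 5.7739 = 9214.61319905672832 DRK
Net change: 9214.61319905672832 − 10000 = -785.38680094327168 DRK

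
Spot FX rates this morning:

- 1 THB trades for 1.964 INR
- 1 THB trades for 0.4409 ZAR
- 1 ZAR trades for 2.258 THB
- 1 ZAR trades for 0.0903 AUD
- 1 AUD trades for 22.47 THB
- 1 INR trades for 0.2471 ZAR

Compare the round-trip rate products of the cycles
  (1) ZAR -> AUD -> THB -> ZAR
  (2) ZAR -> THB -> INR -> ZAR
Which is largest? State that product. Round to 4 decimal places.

(1) 0.0903 × 22.47 × 0.4409 = 0.89460
(2) 2.258 × 1.964 × 0.2471 = 1.09582
Highest is cycle (2) at 1.0958 (>1, arbitrage).

1.0958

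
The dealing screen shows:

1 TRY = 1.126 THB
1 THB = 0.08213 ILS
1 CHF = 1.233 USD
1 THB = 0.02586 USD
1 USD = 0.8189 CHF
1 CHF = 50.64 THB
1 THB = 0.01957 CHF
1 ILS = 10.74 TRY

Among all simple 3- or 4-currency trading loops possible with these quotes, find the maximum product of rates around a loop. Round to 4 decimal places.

1.0724

CHF→THB→USD→CHF: 50.64 × 0.02586 × 0.8189 = 1.07239
TRY→THB→ILS→TRY: 1.126 × 0.08213 × 10.74 = 0.99322
Maximum is CHF→THB→USD→CHF at 1.0724; arbitrage exists.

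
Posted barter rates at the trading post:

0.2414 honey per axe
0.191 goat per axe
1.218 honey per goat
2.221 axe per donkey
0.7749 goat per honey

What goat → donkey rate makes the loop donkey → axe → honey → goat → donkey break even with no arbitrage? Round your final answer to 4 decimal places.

Known legs of the cycle: 2.221 × 0.2414 × 0.7749 = 0.41546217006
For no arbitrage the full-cycle product must be 1, so the missing rate is 1 / 0.41546217006 ≈ 2.406958.

2.4070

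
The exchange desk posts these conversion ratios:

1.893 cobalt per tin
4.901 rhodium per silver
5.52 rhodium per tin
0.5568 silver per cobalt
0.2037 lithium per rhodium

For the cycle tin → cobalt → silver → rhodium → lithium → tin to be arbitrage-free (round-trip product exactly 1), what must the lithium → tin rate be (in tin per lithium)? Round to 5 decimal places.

0.95033

Known legs of the cycle: 1.893 × 0.5568 × 4.901 × 0.2037 = 1.05226608247488
For no arbitrage the full-cycle product must be 1, so the missing rate is 1 / 1.05226608247488 ≈ 0.9503300.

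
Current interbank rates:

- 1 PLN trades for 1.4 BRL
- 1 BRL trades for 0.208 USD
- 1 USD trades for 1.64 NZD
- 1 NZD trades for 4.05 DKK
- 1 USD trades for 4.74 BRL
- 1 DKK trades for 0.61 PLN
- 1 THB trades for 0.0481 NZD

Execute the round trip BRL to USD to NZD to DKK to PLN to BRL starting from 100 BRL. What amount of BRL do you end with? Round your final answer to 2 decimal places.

100 BRL × 0.208 = 20.8 USD
20.8 USD × 1.64 = 34.112 NZD
34.112 NZD × 4.05 = 138.1536 DKK
138.1536 DKK × 0.61 = 84.273696 PLN
84.273696 PLN × 1.4 = 117.9831744 BRL

117.98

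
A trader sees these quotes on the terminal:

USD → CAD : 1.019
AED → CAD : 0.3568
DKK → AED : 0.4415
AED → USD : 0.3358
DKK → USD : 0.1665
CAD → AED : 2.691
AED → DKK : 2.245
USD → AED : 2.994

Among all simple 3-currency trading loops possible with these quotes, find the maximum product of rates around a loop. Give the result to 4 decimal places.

AED→DKK→USD→AED: 2.245 × 0.1665 × 2.994 = 1.11913
CAD→AED→USD→CAD: 2.691 × 0.3358 × 1.019 = 0.92081
Maximum is AED→DKK→USD→AED at 1.1191; arbitrage exists.

1.1191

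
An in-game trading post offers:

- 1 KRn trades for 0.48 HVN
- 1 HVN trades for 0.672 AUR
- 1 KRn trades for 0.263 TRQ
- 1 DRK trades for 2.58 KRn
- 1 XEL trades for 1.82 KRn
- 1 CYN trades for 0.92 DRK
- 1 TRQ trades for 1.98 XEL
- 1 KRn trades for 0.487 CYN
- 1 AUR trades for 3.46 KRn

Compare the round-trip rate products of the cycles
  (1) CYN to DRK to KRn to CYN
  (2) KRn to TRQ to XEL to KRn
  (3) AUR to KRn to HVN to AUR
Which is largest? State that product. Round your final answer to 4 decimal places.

1.1559

(1) 0.92 × 2.58 × 0.487 = 1.15594
(2) 0.263 × 1.98 × 1.82 = 0.94775
(3) 3.46 × 0.48 × 0.672 = 1.11606
Highest is cycle (1) at 1.1559 (>1, arbitrage).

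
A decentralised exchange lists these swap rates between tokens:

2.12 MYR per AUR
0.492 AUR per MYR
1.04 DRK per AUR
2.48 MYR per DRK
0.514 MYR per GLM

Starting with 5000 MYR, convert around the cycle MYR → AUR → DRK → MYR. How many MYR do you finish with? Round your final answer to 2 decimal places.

6344.83

5000 MYR × 0.492 = 2460 AUR
2460 AUR × 1.04 = 2558.4 DRK
2558.4 DRK × 2.48 = 6344.832 MYR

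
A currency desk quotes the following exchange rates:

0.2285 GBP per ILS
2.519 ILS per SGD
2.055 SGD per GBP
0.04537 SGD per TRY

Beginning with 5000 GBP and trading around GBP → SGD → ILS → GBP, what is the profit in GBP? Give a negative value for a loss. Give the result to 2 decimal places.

914.20

5000 GBP × 2.055 = 10275 SGD
10275 SGD × 2.519 = 25882.725 ILS
25882.725 ILS × 0.2285 = 5914.2026625 GBP
Net change: 5914.2026625 − 5000 = 914.2026625 GBP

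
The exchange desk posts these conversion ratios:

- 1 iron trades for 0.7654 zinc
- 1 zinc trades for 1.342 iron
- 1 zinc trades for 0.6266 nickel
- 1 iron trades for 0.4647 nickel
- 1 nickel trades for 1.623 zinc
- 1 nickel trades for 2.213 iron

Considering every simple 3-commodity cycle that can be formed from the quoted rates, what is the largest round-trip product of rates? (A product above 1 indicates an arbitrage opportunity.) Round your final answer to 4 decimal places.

iron→zinc→nickel→iron: 0.7654 × 0.6266 × 2.213 = 1.06135
iron→nickel→zinc→iron: 0.4647 × 1.623 × 1.342 = 1.01215
Maximum is iron→zinc→nickel→iron at 1.0614; arbitrage exists.

1.0614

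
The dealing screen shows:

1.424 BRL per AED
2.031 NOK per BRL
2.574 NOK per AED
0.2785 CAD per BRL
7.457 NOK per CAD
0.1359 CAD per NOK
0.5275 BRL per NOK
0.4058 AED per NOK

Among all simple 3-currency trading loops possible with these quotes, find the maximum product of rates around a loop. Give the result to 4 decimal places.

AED→BRL→NOK→AED: 1.424 × 2.031 × 0.4058 = 1.17363
BRL→CAD→NOK→BRL: 0.2785 × 7.457 × 0.5275 = 1.09550
Maximum is AED→BRL→NOK→AED at 1.1736; arbitrage exists.

1.1736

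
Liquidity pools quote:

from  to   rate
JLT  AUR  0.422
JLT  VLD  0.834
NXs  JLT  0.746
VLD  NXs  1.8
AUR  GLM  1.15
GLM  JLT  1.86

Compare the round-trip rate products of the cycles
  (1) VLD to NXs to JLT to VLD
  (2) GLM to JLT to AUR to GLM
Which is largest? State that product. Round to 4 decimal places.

1.1199

(1) 1.8 × 0.746 × 0.834 = 1.11990
(2) 1.86 × 0.422 × 1.15 = 0.90266
Highest is cycle (1) at 1.1199 (>1, arbitrage).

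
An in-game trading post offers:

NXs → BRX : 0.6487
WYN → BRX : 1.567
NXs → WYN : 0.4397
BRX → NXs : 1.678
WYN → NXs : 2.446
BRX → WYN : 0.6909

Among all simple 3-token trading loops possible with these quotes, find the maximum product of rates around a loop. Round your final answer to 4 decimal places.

1.1562

NXs→WYN→BRX→NXs: 0.4397 × 1.567 × 1.678 = 1.15616
NXs→BRX→WYN→NXs: 0.6487 × 0.6909 × 2.446 = 1.09626
Maximum is NXs→WYN→BRX→NXs at 1.1562; arbitrage exists.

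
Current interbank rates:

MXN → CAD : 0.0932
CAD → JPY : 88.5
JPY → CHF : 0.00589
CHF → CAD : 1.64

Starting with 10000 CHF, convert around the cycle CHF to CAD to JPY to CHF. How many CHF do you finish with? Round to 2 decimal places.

10000 CHF × 1.64 = 16400 CAD
16400 CAD × 88.5 = 1451400 JPY
1451400 JPY × 0.00589 = 8548.746 CHF

8548.75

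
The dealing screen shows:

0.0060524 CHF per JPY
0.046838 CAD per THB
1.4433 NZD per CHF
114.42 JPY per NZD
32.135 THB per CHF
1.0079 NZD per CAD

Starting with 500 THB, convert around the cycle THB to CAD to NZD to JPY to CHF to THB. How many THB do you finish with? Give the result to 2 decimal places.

525.28

500 THB × 0.046838 = 23.419 CAD
23.419 CAD × 1.0079 = 23.6040101 NZD
23.6040101 NZD × 114.42 = 2700.770835642 JPY
2700.770835642 JPY × 0.0060524 = 16.3461454056396408 CHF
16.3461454056396408 CHF × 32.135 = 525.283382610229857108 THB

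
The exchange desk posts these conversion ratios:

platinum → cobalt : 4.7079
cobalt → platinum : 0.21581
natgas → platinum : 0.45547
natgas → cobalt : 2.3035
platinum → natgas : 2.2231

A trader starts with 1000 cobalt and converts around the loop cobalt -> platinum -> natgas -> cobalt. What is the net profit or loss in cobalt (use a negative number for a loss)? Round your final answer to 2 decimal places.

1000 cobalt × 0.21581 = 215.81 platinum
215.81 platinum × 2.2231 = 479.767211 natgas
479.767211 natgas × 2.3035 = 1105.1437705385 cobalt
Net change: 1105.1437705385 − 1000 = 105.1437705385 cobalt

105.14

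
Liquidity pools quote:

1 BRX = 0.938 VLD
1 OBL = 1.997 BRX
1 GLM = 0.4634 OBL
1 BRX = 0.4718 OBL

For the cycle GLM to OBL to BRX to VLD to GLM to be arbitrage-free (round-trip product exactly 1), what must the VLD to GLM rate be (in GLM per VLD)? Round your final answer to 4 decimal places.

1.1520

Known legs of the cycle: 0.4634 × 1.997 × 0.938 = 0.8680343924
For no arbitrage the full-cycle product must be 1, so the missing rate is 1 / 0.8680343924 ≈ 1.152028.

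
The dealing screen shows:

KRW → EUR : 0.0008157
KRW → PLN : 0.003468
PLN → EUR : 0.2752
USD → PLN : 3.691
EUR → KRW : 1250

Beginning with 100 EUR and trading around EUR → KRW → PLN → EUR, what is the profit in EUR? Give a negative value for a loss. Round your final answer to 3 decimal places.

100 EUR × 1250 = 125000 KRW
125000 KRW × 0.003468 = 433.5 PLN
433.5 PLN × 0.2752 = 119.2992 EUR
Net change: 119.2992 − 100 = 19.2992 EUR

19.299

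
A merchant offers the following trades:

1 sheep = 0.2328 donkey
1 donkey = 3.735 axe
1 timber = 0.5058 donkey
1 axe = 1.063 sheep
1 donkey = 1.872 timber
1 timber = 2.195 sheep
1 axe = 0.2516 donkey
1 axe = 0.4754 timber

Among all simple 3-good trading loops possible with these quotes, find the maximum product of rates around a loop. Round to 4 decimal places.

0.9566

donkey→timber→sheep→donkey: 1.872 × 2.195 × 0.2328 = 0.95658
axe→sheep→donkey→axe: 1.063 × 0.2328 × 3.735 = 0.92429
axe→timber→donkey→axe: 0.4754 × 0.5058 × 3.735 = 0.89811
Maximum is donkey→timber→sheep→donkey at 0.9566; no arbitrage — every cycle loses value.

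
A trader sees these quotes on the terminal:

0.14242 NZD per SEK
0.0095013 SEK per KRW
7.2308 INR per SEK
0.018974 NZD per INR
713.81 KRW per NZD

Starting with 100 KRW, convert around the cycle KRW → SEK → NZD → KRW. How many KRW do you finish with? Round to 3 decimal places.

100 KRW × 0.0095013 = 0.95013 SEK
0.95013 SEK × 0.14242 = 0.1353175146 NZD
0.1353175146 NZD × 713.81 = 96.590995096626 KRW

96.591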